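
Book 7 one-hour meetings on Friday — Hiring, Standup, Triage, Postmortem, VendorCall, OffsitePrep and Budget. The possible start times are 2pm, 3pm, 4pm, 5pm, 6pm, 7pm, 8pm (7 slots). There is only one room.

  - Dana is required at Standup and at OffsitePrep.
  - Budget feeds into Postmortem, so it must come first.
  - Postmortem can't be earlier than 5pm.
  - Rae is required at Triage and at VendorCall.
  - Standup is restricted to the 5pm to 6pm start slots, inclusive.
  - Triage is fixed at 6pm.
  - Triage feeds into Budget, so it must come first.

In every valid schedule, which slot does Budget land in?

7pm

Precedence pushes Budget to at least 7pm; downstream work caps Budget at 7pm.
So Budget is pinned to 7pm.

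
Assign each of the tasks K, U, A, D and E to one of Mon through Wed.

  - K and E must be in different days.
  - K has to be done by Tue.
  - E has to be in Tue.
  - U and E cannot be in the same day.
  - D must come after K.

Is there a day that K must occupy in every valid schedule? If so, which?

Mon

K's window is Mon–Tue.
E is fixed at Tue, and K can't share a day with E.
So K must be Mon.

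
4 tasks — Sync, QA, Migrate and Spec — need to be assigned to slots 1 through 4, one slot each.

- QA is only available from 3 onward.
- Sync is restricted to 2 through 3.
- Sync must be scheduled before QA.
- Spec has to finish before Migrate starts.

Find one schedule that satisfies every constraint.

QA -> 3, Migrate -> 2, Spec -> 1, Sync -> 2

Checking: Sync(2) before QA(3); Spec(1) before Migrate(2); Sync=2 in [2,3]; QA=3 in [3,4].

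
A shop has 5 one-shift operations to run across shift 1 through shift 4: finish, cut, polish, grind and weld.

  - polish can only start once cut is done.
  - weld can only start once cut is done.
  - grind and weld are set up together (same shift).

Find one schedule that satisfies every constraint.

weld in shift 2; grind in shift 2; polish in shift 2; cut in shift 1; finish in shift 1

Checking: cut(shift 1) before weld(shift 2); cut(shift 1) before polish(shift 2); grind = weld = shift 2.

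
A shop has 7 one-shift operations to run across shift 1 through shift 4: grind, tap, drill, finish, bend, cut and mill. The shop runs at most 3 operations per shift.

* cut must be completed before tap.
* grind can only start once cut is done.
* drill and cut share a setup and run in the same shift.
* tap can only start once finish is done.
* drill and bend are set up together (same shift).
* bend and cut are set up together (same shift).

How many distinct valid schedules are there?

51

Splitting on grind: it can be shift 2 (9), shift 3 (18), shift 4 (24). Listing each branch's schedules as (tap, drill, finish, bend, cut, mill) by shift number:
grind=shift 2: (3,1,2,1,1,2) (3,1,2,1,1,3) (3,1,2,1,1,4) (4,1,2,1,1,2) (4,1,2,1,1,3) (4,1,2,1,1,4) (4,1,3,1,1,2) (4,1,3,1,1,3) (4,1,3,1,1,4) — 9.
grind=shift 3: (3,1,2,1,1,2) (3,1,2,1,1,3) (3,1,2,1,1,4) (3,2,1,2,2,1) (3,2,1,2,2,3) (3,2,1,2,2,4) (4,1,2,1,1,2) (4,1,2,1,1,3) (4,1,2,1,1,4) (4,1,3,1,1,2) (4,1,3,1,1,3) (4,1,3,1,1,4) (4,2,1,2,2,1) (4,2,1,2,2,3) (4,2,1,2,2,4) (4,2,3,2,2,1) (4,2,3,2,2,3) (4,2,3,2,2,4) — 18.
grind=shift 4: (3,1,2,1,1,2) (3,1,2,1,1,3) (3,1,2,1,1,4) (3,2,1,2,2,1) (3,2,1,2,2,3) (3,2,1,2,2,4) (4,1,2,1,1,2) (4,1,2,1,1,3) (4,1,2,1,1,4) (4,1,3,1,1,2) (4,1,3,1,1,3) (4,1,3,1,1,4) (4,2,1,2,2,1) (4,2,1,2,2,3) (4,2,1,2,2,4) (4,2,3,2,2,1) (4,2,3,2,2,3) (4,2,3,2,2,4) (4,3,1,3,3,1) (4,3,1,3,3,2) (4,3,1,3,3,4) (4,3,2,3,3,1) (4,3,2,3,3,2) (4,3,2,3,3,4) — 24.
Summing: 9 + 18 + 24 = 51.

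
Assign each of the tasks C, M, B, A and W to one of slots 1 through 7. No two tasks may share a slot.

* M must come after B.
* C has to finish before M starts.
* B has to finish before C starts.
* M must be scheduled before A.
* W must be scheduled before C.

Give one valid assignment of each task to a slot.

W in 2; C in 3; A in 5; B in 1; M in 4

Checking: M(4) before A(5); B(1) before C(3); W(2) before C(3); B(1) before M(4); C(3) before M(4); max 1 per slot (cap 1).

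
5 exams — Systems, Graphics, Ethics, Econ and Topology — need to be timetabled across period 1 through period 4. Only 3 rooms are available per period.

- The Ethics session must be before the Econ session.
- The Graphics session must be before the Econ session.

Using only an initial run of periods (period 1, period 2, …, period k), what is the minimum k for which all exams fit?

2 periods

The precedence chain requires at least 2 distinct periods.
With at most 3 per period and 5 exams, at least 2 periods are needed.
2 works (last occupied period: period 2): for example Econ in period 2; Topology in period 2; Graphics in period 1; Ethics in period 1; Systems in period 1.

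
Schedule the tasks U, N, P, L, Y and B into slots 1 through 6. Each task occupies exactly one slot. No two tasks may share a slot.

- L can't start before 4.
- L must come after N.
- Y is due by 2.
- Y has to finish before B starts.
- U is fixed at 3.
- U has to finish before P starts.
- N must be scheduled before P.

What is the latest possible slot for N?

Downstream work caps N at 5.
N at 4 is achievable: N in 4; B in 2; U in 3; L in 5; P in 6; Y in 1.
Nothing later works — the capacity limit rule out every slot after 4.

4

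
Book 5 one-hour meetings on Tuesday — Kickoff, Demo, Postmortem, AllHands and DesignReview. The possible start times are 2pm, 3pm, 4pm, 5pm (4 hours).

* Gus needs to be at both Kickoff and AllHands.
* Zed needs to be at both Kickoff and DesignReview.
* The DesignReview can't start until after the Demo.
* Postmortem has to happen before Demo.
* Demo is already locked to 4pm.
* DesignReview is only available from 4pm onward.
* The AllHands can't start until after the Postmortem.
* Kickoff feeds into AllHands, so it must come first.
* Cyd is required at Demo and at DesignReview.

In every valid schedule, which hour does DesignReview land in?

DesignReview's window is 4pm–5pm.
Demo is fixed at 4pm, and DesignReview can't share a hour with Demo.
So DesignReview must be 5pm.

5pm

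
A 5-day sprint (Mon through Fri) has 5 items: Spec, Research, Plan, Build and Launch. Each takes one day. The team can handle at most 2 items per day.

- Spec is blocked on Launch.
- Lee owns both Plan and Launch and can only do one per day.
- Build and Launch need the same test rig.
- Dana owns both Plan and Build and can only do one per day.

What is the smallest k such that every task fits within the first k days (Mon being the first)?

The precedence chain requires at least 2 distinct days.
With at most 2 per day and 5 tasks, at least 3 days are needed.
3 works (last occupied day: Wed): for example Research in Mon, Plan in Tue, Launch in Mon, Build in Wed, Spec in Tue.

3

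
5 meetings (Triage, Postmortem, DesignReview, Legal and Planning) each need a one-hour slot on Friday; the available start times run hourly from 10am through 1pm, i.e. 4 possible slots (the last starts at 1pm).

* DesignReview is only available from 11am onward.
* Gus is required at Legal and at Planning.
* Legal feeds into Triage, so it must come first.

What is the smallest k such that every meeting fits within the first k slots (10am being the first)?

2 slots

The precedence chain requires at least 2 distinct slots.
2 works (last occupied slot: 11am): for example Postmortem in 10am; DesignReview in 11am; Legal in 10am; Planning in 11am; Triage in 11am.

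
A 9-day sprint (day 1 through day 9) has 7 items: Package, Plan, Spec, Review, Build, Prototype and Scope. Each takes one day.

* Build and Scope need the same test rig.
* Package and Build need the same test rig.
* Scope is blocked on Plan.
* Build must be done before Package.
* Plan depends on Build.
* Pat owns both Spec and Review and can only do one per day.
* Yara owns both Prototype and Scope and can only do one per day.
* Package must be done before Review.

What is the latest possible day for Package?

day 8

Precedence pushes Package to at least day 2; downstream work caps Package at day 8.
Package at day 8 is achievable: Build in day 1, Prototype in day 1, Scope in day 3, Plan in day 2, Review in day 9, Spec in day 1, Package in day 8.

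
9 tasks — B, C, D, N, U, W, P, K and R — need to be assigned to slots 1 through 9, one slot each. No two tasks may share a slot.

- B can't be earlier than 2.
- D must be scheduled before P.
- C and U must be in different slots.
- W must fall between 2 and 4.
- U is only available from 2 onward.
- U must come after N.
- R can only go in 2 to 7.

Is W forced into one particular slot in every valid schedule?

W can be 2 (e.g. C in 8; W in 2; K in 9; D in 6; U in 4; R in 3; P in 7; B in 5; N in 1) or 3 (e.g. W -> 3, U -> 4, K -> 9, B -> 5, P -> 7, C -> 8, R -> 2, N -> 1, D -> 6).

No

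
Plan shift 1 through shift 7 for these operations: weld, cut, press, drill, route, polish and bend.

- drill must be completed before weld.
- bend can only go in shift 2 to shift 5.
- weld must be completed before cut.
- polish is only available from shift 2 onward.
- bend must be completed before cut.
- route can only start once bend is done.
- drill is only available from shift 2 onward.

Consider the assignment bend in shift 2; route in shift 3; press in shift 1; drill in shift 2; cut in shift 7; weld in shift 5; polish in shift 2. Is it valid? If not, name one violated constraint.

Valid

polish is only available from shift 2 onward — holds.
drill is only available from shift 2 onward — holds.
route can only start once bend is done — holds.
bend can only go in shift 2 to shift 5 — holds.
bend must be completed before cut — holds.
weld must be completed before cut — holds.
drill must be completed before weld — holds.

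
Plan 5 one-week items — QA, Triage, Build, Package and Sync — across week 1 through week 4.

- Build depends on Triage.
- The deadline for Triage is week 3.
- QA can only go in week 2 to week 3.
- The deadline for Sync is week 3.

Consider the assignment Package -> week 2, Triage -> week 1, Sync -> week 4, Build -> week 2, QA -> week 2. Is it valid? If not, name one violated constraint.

The deadline for Sync is week 3 — violated.
Build depends on Triage — holds.
QA can only go in week 2 to week 3 — holds.
The deadline for Triage is week 3 — holds.

No. The deadline for Sync is week 3 is not satisfied.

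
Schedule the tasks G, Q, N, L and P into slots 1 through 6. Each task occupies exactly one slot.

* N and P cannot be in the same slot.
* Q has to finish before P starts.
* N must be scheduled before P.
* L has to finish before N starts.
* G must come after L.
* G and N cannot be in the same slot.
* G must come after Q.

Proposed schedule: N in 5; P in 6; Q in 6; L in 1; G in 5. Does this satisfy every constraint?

N and P cannot be in the same slot — holds.
G and N cannot be in the same slot — violated.
G must come after Q — violated.
N must be scheduled before P — holds.
G must come after L — holds.
Q has to finish before P starts — violated.
L has to finish before N starts — holds.

Invalid. G must come after Q.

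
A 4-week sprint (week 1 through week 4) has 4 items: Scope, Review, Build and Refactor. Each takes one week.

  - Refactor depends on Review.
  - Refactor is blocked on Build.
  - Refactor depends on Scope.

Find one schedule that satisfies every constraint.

Review -> week 1, Build -> week 1, Scope -> week 1, Refactor -> week 2

Checking: Scope(week 1) before Refactor(week 2); Build(week 1) before Refactor(week 2); Review(week 1) before Refactor(week 2).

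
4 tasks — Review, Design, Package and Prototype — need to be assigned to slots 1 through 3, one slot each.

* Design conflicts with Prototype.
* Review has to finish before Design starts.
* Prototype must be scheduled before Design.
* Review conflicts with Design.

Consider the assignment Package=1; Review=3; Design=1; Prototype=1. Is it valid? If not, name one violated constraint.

No — it violates: Review has to finish before Design starts

Review conflicts with Design — holds.
Design conflicts with Prototype — violated.
Prototype must be scheduled before Design — violated.
Review has to finish before Design starts — violated.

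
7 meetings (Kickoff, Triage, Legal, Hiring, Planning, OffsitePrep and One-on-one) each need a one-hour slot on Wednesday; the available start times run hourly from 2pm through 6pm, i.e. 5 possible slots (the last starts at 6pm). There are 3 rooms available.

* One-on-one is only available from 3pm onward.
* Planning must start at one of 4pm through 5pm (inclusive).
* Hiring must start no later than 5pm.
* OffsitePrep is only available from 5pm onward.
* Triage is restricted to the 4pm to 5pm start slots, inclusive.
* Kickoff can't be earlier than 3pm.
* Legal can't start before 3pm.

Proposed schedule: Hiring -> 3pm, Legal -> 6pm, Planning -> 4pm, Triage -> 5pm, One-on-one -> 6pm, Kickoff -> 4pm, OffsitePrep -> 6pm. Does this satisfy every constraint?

Planning must start at one of 4pm through 5pm (inclusive) — holds.
OffsitePrep is only available from 5pm onward — holds.
Hiring must start no later than 5pm — holds.
There are 3 rooms available — holds.
Kickoff can't be earlier than 3pm — holds.
One-on-one is only available from 3pm onward — holds.
Legal can't start before 3pm — holds.
Triage is restricted to the 4pm to 5pm start slots, inclusive — holds.

Yes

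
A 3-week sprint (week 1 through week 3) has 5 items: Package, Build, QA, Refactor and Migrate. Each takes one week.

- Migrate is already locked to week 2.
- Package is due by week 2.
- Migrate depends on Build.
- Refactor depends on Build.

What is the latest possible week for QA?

week 3

QA at week 3 is achievable: Package -> week 1, Build -> week 1, Refactor -> week 2, Migrate -> week 2, QA -> week 3.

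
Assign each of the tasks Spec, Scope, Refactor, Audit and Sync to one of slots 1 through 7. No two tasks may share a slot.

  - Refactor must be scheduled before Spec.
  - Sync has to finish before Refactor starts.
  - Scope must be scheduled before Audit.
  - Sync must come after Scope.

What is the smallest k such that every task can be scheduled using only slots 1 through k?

5 slots

The precedence chain requires at least 4 distinct slots.
With at most 1 per slot and 5 tasks, at least 5 slots are needed.
5 works (last occupied slot: 5): for example Scope -> 1, Audit -> 5, Sync -> 2, Spec -> 4, Refactor -> 3.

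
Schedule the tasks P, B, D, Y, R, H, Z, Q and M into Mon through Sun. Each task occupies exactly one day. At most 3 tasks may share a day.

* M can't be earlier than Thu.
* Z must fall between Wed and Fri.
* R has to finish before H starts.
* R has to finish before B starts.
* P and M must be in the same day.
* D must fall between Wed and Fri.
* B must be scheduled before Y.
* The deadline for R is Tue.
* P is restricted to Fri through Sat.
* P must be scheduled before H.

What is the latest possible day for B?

Precedence pushes B to at least Tue; downstream work caps B at Sat.
B at Sat is achievable: B in Sat, Z in Wed, M in Fri, R in Mon, Q in Mon, P in Fri, Y in Sun, D in Wed, H in Sat.

Sat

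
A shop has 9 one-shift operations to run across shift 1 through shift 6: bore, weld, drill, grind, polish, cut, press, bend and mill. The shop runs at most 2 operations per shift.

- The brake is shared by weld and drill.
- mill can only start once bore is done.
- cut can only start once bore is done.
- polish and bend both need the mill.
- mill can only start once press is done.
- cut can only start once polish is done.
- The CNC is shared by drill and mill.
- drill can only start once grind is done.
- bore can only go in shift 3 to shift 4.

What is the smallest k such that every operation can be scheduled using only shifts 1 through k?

5

The precedence chain requires at least 2 distinct shifts.
With at most 2 per shift and 9 operations, at least 5 shifts are needed.
Propagating the time windows through the other constraints, cut can't land before shift 4, so the schedule must run through at least shift 4.
5 works (last occupied shift: shift 5): for example grind=shift 1; weld=shift 3; drill=shift 2; bore=shift 3; bend=shift 5; cut=shift 4; polish=shift 1; mill=shift 4; press=shift 2.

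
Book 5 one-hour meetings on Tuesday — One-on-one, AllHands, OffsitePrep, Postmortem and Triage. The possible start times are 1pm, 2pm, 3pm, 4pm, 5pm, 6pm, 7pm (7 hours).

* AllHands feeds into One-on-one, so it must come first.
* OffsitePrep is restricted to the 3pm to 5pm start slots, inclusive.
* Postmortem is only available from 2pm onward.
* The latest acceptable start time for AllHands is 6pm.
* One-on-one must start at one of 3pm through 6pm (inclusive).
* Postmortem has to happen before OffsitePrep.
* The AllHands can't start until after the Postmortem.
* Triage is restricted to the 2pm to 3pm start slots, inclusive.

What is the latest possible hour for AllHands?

Precedence pushes AllHands to at least 3pm; AllHands's own window allows nothing later than 6pm; downstream work caps AllHands at 5pm.
AllHands at 5pm is achievable: Postmortem in 2pm, AllHands in 5pm, OffsitePrep in 3pm, Triage in 2pm, One-on-one in 6pm.

5pm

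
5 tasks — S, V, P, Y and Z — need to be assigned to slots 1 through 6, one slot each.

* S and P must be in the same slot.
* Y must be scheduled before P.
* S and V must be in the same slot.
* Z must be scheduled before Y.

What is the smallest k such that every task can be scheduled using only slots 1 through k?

The precedence chain requires at least 3 distinct slots.
3 works (last occupied slot: 3): for example Z in 1, P in 3, Y in 2, S in 3, V in 3.

3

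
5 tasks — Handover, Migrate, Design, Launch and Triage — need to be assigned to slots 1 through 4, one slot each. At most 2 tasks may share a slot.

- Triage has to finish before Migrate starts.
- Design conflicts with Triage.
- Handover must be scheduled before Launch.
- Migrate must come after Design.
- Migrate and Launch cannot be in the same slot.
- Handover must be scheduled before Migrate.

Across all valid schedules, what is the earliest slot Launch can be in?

2

Precedence pushes Launch to at least 2.
Launch at 2 is achievable: Design=1, Migrate=3, Handover=1, Launch=2, Triage=2.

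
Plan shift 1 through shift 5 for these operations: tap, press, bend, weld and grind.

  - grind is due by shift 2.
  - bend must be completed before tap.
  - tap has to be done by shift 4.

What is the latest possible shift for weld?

weld at shift 5 is achievable: tap=shift 2, press=shift 1, grind=shift 1, weld=shift 5, bend=shift 1.

shift 5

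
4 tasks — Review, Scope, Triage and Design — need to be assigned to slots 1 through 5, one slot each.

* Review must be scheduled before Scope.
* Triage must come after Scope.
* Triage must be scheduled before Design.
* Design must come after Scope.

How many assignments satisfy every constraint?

5

Splitting on Review: it can be 1 (4), 2 (1). Listing each branch's schedules as (Scope, Triage, Design):
Review=1: (2,3,4) (2,3,5) (2,4,5) (3,4,5) — 4.
Review=2: (3,4,5) — 1.
Summing: 4 + 1 = 5.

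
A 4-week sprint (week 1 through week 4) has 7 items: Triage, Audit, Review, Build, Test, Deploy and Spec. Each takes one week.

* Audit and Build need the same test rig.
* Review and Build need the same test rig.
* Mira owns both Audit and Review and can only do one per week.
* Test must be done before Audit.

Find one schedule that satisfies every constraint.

Review=week 1, Build=week 3, Audit=week 2, Test=week 1, Deploy=week 1, Triage=week 1, Spec=week 1

Checking: Test(week 1) before Audit(week 2); Audit(week 2) != Review(week 1); Review(week 1) != Build(week 3); Audit(week 2) != Build(week 3).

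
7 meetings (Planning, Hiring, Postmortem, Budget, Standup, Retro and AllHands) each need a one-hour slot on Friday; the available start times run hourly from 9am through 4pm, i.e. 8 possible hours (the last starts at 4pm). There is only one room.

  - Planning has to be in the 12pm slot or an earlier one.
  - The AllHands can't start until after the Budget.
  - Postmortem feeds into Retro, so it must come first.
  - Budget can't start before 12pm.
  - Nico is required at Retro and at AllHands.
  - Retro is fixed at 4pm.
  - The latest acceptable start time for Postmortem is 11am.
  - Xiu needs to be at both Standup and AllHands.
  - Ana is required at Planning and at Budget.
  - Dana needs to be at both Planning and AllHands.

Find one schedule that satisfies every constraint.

Postmortem=9am; Budget=12pm; Planning=10am; Retro=4pm; Hiring=11am; AllHands=1pm; Standup=2pm

Checking: Budget(12pm) before AllHands(1pm); Postmortem(9am) before Retro(4pm); Standup(2pm) != AllHands(1pm); Planning(10am) != Budget(12pm); Retro(4pm) != AllHands(1pm); Planning(10am) != AllHands(1pm); Planning=10am in [9am,12pm]; Budget=12pm in [12pm,4pm]; Postmortem=9am in [9am,11am]; Retro=4pm in [4pm,4pm]; max 1 per hour (cap 1).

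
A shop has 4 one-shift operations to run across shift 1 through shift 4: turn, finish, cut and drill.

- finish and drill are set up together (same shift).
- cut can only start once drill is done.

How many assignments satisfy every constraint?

24

Splitting on turn: it can be shift 1 (6), shift 2 (6), shift 3 (6), shift 4 (6). Listing each branch's schedules as (finish, cut, drill) by shift number:
turn=shift 1: (1,2,1) (1,3,1) (1,4,1) (2,3,2) (2,4,2) (3,4,3) — 6.
turn=shift 2: (1,2,1) (1,3,1) (1,4,1) (2,3,2) (2,4,2) (3,4,3) — 6.
turn=shift 3: (1,2,1) (1,3,1) (1,4,1) (2,3,2) (2,4,2) (3,4,3) — 6.
turn=shift 4: (1,2,1) (1,3,1) (1,4,1) (2,3,2) (2,4,2) (3,4,3) — 6.
Summing: 6 + 6 + 6 + 6 = 24.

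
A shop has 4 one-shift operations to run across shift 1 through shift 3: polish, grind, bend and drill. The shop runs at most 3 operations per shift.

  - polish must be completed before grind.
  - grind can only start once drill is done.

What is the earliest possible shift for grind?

Precedence pushes grind to at least shift 2.
grind at shift 2 is achievable: grind in shift 2, bend in shift 1, drill in shift 1, polish in shift 1.

shift 2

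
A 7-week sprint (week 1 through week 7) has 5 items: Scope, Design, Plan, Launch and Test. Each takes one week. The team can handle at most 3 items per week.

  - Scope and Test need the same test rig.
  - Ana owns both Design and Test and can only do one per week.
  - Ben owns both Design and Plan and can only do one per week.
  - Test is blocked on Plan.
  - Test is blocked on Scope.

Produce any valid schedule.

Test in week 2, Launch in week 1, Scope in week 1, Plan in week 1, Design in week 3

Checking: Scope(week 1) before Test(week 2); Plan(week 1) before Test(week 2); Scope(week 1) != Test(week 2); Design(week 3) != Test(week 2); Design(week 3) != Plan(week 1); max 3 per week (cap 3).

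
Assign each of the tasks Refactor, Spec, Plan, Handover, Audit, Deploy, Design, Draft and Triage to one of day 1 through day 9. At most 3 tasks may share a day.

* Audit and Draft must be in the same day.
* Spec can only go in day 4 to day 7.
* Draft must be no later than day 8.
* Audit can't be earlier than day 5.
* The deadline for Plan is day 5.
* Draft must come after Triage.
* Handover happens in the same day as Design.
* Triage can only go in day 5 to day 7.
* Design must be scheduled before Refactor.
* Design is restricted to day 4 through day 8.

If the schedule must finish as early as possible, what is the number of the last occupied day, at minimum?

day 6

The precedence chain requires at least 2 distinct days.
With at most 3 per day and 9 tasks, at least 3 days are needed.
Propagating the time windows through the other constraints, Audit can't land before day 6, so the schedule must run through at least day 6.
6 works (last occupied day: day 6): for example Handover=day 4, Spec=day 4, Triage=day 5, Design=day 4, Deploy=day 1, Draft=day 6, Audit=day 6, Plan=day 1, Refactor=day 5.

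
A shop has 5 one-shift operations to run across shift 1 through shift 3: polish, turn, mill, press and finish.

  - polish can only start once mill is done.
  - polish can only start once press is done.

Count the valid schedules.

45

Splitting on polish: it can be shift 2 (9), shift 3 (36). Listing each branch's schedules as (turn, mill, press, finish) by shift number:
polish=shift 2: (1,1,1,1) (1,1,1,2) (1,1,1,3) (2,1,1,1) (2,1,1,2) (2,1,1,3) (3,1,1,1) (3,1,1,2) (3,1,1,3) — 9.
polish=shift 3: (1,1,1,1) (1,1,1,2) (1,1,1,3) (1,1,2,1) (1,1,2,2) (1,1,2,3) (1,2,1,1) (1,2,1,2) (1,2,1,3) (1,2,2,1) (1,2,2,2) (1,2,2,3) (2,1,1,1) (2,1,1,2) (2,1,1,3) (2,1,2,1) (2,1,2,2) (2,1,2,3) (2,2,1,1) (2,2,1,2) (2,2,1,3) (2,2,2,1) (2,2,2,2) (2,2,2,3) (3,1,1,1) (3,1,1,2) (3,1,1,3) (3,1,2,1) (3,1,2,2) (3,1,2,3) (3,2,1,1) (3,2,1,2) (3,2,1,3) (3,2,2,1) (3,2,2,2) (3,2,2,3) — 36.
Summing: 9 + 36 = 45.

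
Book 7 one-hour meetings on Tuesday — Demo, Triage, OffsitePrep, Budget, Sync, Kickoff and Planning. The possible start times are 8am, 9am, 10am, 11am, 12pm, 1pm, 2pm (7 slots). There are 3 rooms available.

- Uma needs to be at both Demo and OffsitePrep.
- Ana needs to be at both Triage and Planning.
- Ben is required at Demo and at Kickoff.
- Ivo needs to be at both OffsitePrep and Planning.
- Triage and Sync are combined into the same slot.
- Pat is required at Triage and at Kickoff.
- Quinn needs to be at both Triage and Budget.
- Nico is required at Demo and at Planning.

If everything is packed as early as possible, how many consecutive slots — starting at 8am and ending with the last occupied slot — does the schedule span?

With at most 3 per slot and 7 meetings, at least 3 slots are needed.
3 works (last occupied slot: 10am): for example Sync=8am; Triage=8am; OffsitePrep=9am; Budget=9am; Planning=10am; Demo=8am; Kickoff=9am.

3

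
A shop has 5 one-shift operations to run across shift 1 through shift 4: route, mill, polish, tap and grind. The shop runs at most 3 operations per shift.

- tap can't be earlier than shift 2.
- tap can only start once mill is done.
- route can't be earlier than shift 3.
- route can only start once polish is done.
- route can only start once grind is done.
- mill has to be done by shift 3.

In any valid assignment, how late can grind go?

Downstream work caps grind at shift 3.
grind at shift 3 is achievable: tap in shift 2; route in shift 4; grind in shift 3; mill in shift 1; polish in shift 1.

shift 3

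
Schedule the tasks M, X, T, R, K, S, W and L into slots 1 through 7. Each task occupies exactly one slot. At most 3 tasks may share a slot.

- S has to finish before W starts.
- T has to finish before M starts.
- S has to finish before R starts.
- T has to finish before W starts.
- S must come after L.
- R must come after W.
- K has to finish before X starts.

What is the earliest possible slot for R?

Precedence pushes R to at least 4.
R at 4 is achievable: M -> 2; K -> 1; X -> 2; T -> 1; W -> 3; L -> 1; R -> 4; S -> 2.

4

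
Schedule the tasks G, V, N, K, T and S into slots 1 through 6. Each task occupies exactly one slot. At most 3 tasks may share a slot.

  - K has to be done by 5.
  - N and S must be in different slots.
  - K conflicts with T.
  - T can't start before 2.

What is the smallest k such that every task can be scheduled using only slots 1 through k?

2 slots

With at most 3 per slot and 6 tasks, at least 2 slots are needed.
T can't be placed before 2, so the schedule must run through at least slot 2.
2 works (last occupied slot: 2): for example G=1; V=2; N=1; K=1; T=2; S=2.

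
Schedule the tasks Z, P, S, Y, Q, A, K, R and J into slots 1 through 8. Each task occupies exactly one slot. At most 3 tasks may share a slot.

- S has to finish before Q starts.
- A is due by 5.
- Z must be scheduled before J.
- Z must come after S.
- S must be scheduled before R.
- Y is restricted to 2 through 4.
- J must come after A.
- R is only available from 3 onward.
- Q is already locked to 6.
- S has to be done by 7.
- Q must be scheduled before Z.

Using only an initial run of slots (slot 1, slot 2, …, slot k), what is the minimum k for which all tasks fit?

8 slots

The precedence chain requires at least 4 distinct slots.
With at most 3 per slot and 9 tasks, at least 3 slots are needed.
Propagating the time windows through the other constraints, J can't land before 8, so the schedule must run through at least slot 8.
8 works (last occupied slot: 8): for example A -> 1, Y -> 2, K -> 2, S -> 1, J -> 8, Z -> 7, R -> 3, P -> 1, Q -> 6.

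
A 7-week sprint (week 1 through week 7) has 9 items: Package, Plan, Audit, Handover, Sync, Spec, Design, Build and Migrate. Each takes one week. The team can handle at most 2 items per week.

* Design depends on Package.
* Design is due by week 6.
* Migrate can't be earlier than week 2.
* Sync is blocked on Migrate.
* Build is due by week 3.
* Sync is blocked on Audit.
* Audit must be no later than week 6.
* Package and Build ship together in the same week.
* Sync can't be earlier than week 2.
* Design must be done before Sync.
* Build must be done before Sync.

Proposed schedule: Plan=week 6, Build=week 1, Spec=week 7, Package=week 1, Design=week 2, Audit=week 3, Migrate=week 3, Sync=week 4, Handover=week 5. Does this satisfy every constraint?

Yes

Build is due by week 3 — holds.
Sync is blocked on Audit — holds.
Package and Build ship together in the same week — holds.
Design is due by week 6 — holds.
Design must be done before Sync — holds.
Migrate can't be earlier than week 2 — holds.
Sync is blocked on Migrate — holds.
Build must be done before Sync — holds.
Sync can't be earlier than week 2 — holds.
Audit must be no later than week 6 — holds.
The team can handle at most 2 items per week — holds.
Design depends on Package — holds.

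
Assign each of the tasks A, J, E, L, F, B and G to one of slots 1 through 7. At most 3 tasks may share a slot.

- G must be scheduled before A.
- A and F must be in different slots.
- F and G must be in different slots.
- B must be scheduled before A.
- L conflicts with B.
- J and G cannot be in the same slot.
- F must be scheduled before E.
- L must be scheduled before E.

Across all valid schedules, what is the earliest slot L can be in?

1

Downstream work caps L at 6.
L at 1 is achievable: A=3; L=1; J=1; G=2; F=1; E=2; B=2.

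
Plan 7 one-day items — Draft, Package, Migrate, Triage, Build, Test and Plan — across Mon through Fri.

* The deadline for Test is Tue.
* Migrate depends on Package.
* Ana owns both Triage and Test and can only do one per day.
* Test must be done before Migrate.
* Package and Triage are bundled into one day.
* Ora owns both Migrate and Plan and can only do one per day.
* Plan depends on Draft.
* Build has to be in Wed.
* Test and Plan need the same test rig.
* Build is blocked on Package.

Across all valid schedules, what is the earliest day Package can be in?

Downstream work caps Package at Tue.
Package at Mon is achievable: Build=Wed; Triage=Mon; Migrate=Wed; Test=Tue; Plan=Thu; Package=Mon; Draft=Mon.

Mon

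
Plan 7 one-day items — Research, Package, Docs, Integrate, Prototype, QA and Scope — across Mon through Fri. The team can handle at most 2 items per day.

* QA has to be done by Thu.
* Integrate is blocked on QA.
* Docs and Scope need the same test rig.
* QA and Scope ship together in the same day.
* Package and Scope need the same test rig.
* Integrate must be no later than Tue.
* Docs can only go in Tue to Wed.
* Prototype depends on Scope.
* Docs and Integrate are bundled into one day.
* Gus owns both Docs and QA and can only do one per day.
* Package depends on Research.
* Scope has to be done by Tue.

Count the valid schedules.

9

Splitting on Research: it can be Wed (6), Thu (3). Listing each branch's schedules as (Package, Docs, Integrate, Prototype, QA, Scope):
Research=Wed: (Thu,Tue,Tue,Wed,Mon,Mon) (Thu,Tue,Tue,Thu,Mon,Mon) (Thu,Tue,Tue,Fri,Mon,Mon) (Fri,Tue,Tue,Wed,Mon,Mon) (Fri,Tue,Tue,Thu,Mon,Mon) (Fri,Tue,Tue,Fri,Mon,Mon) — 6.
Research=Thu: (Fri,Tue,Tue,Wed,Mon,Mon) (Fri,Tue,Tue,Thu,Mon,Mon) (Fri,Tue,Tue,Fri,Mon,Mon) — 3.
Summing: 6 + 3 = 9.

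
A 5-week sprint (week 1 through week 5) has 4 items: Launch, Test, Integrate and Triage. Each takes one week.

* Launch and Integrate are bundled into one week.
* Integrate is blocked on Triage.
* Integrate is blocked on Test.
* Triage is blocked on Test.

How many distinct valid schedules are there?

10

Splitting on Launch: it can be week 3 (1), week 4 (3), week 5 (6). Listing each branch's schedules as (Test, Integrate, Triage) by week number:
Launch=week 3: (1,3,2) — 1.
Launch=week 4: (1,4,2) (1,4,3) (2,4,3) — 3.
Launch=week 5: (1,5,2) (1,5,3) (1,5,4) (2,5,3) (2,5,4) (3,5,4) — 6.
Summing: 1 + 3 + 6 = 10.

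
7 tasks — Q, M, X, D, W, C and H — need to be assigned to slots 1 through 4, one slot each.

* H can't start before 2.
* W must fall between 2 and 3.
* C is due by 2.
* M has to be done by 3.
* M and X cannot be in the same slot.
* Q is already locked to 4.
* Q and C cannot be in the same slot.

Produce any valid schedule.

X=2; M=1; W=2; Q=4; D=1; H=2; C=1

Checking: M(1) != X(2); Q(4) != C(1); Q=4 in [4,4]; M=1 in [1,3]; W=2 in [2,3]; H=2 in [2,4]; C=1 in [1,2].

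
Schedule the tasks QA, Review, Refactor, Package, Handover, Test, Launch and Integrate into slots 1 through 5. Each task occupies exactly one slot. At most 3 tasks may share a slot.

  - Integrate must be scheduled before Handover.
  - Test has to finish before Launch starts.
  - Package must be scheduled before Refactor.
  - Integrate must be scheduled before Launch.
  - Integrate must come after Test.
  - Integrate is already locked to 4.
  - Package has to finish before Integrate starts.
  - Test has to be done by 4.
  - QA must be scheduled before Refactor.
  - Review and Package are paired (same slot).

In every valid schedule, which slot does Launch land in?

Precedence pushes Launch to at least 5.
So Launch is pinned to 5.

5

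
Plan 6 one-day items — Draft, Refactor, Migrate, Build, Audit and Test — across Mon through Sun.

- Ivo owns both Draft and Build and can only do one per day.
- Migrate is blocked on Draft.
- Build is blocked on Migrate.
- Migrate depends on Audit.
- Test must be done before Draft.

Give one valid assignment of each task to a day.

Audit -> Mon, Draft -> Tue, Migrate -> Wed, Refactor -> Mon, Test -> Mon, Build -> Thu

Checking: Migrate(Wed) before Build(Thu); Draft(Tue) before Migrate(Wed); Audit(Mon) before Migrate(Wed); Test(Mon) before Draft(Tue); Draft(Tue) != Build(Thu).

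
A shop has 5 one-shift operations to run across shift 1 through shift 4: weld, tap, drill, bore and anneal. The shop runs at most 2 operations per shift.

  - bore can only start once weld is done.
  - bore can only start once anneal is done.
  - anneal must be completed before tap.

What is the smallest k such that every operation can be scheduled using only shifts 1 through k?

The precedence chain requires at least 2 distinct shifts.
With at most 2 per shift and 5 operations, at least 3 shifts are needed.
3 works (last occupied shift: shift 3): for example drill in shift 3; bore in shift 2; anneal in shift 1; weld in shift 1; tap in shift 2.

3 shifts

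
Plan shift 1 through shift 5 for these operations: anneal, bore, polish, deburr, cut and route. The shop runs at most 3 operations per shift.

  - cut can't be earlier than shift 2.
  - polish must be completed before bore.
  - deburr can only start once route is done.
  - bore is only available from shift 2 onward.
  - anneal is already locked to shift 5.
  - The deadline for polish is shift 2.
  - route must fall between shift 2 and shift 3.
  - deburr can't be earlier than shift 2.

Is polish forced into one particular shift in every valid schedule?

No

polish can be shift 1 (e.g. cut -> shift 2; anneal -> shift 5; polish -> shift 1; bore -> shift 2; route -> shift 2; deburr -> shift 3) or shift 2 (e.g. polish in shift 2; bore in shift 3; route in shift 2; anneal in shift 5; cut in shift 2; deburr in shift 3).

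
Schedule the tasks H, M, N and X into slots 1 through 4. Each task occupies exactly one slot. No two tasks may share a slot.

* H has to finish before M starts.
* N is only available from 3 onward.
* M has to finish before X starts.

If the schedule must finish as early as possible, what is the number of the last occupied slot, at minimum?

4

The precedence chain requires at least 3 distinct slots.
With at most 1 per slot and 4 tasks, at least 4 slots are needed.
4 works (last occupied slot: 4): for example X in 4; N in 3; H in 1; M in 2.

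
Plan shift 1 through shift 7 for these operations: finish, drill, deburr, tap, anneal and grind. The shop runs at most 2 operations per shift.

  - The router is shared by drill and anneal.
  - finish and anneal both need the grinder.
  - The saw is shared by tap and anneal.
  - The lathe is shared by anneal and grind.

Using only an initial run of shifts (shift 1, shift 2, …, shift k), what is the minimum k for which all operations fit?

3 shifts

With at most 2 per shift and 6 operations, at least 3 shifts are needed.
3 works (last occupied shift: shift 3): for example anneal -> shift 2; drill -> shift 1; deburr -> shift 2; grind -> shift 3; tap -> shift 3; finish -> shift 1.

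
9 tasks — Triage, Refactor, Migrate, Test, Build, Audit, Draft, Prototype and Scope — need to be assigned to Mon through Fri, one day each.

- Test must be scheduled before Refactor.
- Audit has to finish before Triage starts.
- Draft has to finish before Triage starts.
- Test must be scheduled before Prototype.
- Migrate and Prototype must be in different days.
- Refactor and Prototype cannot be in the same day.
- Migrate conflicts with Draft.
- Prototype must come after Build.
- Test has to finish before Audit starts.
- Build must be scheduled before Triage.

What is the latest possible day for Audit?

Thu

Precedence pushes Audit to at least Tue; downstream work caps Audit at Thu.
Audit at Thu is achievable: Test in Mon; Audit in Thu; Draft in Mon; Scope in Mon; Build in Mon; Triage in Fri; Refactor in Wed; Prototype in Tue; Migrate in Wed.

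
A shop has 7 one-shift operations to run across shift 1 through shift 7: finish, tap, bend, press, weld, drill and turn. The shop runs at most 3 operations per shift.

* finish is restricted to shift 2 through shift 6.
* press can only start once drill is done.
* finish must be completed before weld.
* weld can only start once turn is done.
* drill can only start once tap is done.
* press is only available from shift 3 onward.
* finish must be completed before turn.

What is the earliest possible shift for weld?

shift 4

Precedence pushes weld to at least shift 4.
weld at shift 4 is achievable: drill -> shift 2, turn -> shift 3, press -> shift 3, bend -> shift 1, tap -> shift 1, weld -> shift 4, finish -> shift 2.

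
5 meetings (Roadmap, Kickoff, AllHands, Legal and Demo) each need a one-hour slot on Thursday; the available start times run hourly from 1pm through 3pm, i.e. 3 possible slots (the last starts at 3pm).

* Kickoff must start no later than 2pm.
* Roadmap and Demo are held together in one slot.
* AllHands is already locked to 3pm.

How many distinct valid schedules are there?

Splitting on Roadmap: it can be 1pm (6), 2pm (6), 3pm (6). Listing each branch's schedules as (Kickoff, AllHands, Legal, Demo):
Roadmap=1pm: (1pm,3pm,1pm,1pm) (1pm,3pm,2pm,1pm) (1pm,3pm,3pm,1pm) (2pm,3pm,1pm,1pm) (2pm,3pm,2pm,1pm) (2pm,3pm,3pm,1pm) — 6.
Roadmap=2pm: (1pm,3pm,1pm,2pm) (1pm,3pm,2pm,2pm) (1pm,3pm,3pm,2pm) (2pm,3pm,1pm,2pm) (2pm,3pm,2pm,2pm) (2pm,3pm,3pm,2pm) — 6.
Roadmap=3pm: (1pm,3pm,1pm,3pm) (1pm,3pm,2pm,3pm) (1pm,3pm,3pm,3pm) (2pm,3pm,1pm,3pm) (2pm,3pm,2pm,3pm) (2pm,3pm,3pm,3pm) — 6.
Summing: 6 + 6 + 6 = 18.

18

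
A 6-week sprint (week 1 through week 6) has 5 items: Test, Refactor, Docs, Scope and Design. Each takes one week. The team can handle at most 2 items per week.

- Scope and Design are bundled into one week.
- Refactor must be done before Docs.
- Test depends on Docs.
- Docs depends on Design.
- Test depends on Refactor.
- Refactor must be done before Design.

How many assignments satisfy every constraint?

Splitting on Test: it can be week 4 (1), week 5 (4), week 6 (10). Listing each branch's schedules as (Refactor, Docs, Scope, Design) by week number:
Test=week 4: (1,3,2,2) — 1.
Test=week 5: (1,3,2,2) (1,4,2,2) (1,4,3,3) (2,4,3,3) — 4.
Test=week 6: (1,3,2,2) (1,4,2,2) (1,4,3,3) (1,5,2,2) (1,5,3,3) (1,5,4,4) (2,4,3,3) (2,5,3,3) (2,5,4,4) (3,5,4,4) — 10.
Summing: 1 + 4 + 10 = 15.

15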